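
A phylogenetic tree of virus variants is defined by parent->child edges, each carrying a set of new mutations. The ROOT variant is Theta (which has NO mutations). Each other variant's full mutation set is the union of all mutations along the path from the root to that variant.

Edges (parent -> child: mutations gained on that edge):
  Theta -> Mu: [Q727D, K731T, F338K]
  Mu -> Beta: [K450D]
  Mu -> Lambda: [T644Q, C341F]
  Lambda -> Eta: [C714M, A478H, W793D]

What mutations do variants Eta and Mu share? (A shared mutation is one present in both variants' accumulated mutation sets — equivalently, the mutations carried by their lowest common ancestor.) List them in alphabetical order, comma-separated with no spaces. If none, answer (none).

Answer: F338K,K731T,Q727D

Derivation:
Accumulating mutations along path to Eta:
  At Theta: gained [] -> total []
  At Mu: gained ['Q727D', 'K731T', 'F338K'] -> total ['F338K', 'K731T', 'Q727D']
  At Lambda: gained ['T644Q', 'C341F'] -> total ['C341F', 'F338K', 'K731T', 'Q727D', 'T644Q']
  At Eta: gained ['C714M', 'A478H', 'W793D'] -> total ['A478H', 'C341F', 'C714M', 'F338K', 'K731T', 'Q727D', 'T644Q', 'W793D']
Mutations(Eta) = ['A478H', 'C341F', 'C714M', 'F338K', 'K731T', 'Q727D', 'T644Q', 'W793D']
Accumulating mutations along path to Mu:
  At Theta: gained [] -> total []
  At Mu: gained ['Q727D', 'K731T', 'F338K'] -> total ['F338K', 'K731T', 'Q727D']
Mutations(Mu) = ['F338K', 'K731T', 'Q727D']
Intersection: ['A478H', 'C341F', 'C714M', 'F338K', 'K731T', 'Q727D', 'T644Q', 'W793D'] ∩ ['F338K', 'K731T', 'Q727D'] = ['F338K', 'K731T', 'Q727D']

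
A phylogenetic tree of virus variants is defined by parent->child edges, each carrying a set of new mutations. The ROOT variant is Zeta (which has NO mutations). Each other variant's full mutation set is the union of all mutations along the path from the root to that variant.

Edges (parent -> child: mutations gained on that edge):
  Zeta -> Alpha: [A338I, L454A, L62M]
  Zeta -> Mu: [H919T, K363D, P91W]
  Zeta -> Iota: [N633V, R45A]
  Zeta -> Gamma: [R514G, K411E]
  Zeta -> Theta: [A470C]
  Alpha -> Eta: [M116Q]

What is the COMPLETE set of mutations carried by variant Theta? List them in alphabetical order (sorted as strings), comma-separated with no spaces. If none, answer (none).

At Zeta: gained [] -> total []
At Theta: gained ['A470C'] -> total ['A470C']

Answer: A470C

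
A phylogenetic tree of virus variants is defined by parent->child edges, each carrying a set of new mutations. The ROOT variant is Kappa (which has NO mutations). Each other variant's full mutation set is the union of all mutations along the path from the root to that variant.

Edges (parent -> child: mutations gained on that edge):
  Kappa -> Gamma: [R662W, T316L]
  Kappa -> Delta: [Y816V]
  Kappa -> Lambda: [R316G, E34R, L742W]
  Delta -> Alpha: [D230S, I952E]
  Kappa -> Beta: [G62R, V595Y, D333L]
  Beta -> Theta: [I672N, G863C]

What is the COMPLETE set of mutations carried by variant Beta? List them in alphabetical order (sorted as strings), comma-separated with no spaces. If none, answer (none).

At Kappa: gained [] -> total []
At Beta: gained ['G62R', 'V595Y', 'D333L'] -> total ['D333L', 'G62R', 'V595Y']

Answer: D333L,G62R,V595Y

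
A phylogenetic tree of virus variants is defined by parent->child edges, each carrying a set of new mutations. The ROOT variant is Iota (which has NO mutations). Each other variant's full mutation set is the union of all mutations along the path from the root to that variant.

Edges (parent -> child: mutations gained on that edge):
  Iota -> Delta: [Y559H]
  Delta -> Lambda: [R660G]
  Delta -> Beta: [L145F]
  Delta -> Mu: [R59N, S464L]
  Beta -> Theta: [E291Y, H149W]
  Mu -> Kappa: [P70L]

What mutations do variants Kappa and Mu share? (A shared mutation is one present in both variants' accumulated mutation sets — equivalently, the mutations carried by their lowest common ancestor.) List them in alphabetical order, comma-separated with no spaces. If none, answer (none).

Answer: R59N,S464L,Y559H

Derivation:
Accumulating mutations along path to Kappa:
  At Iota: gained [] -> total []
  At Delta: gained ['Y559H'] -> total ['Y559H']
  At Mu: gained ['R59N', 'S464L'] -> total ['R59N', 'S464L', 'Y559H']
  At Kappa: gained ['P70L'] -> total ['P70L', 'R59N', 'S464L', 'Y559H']
Mutations(Kappa) = ['P70L', 'R59N', 'S464L', 'Y559H']
Accumulating mutations along path to Mu:
  At Iota: gained [] -> total []
  At Delta: gained ['Y559H'] -> total ['Y559H']
  At Mu: gained ['R59N', 'S464L'] -> total ['R59N', 'S464L', 'Y559H']
Mutations(Mu) = ['R59N', 'S464L', 'Y559H']
Intersection: ['P70L', 'R59N', 'S464L', 'Y559H'] ∩ ['R59N', 'S464L', 'Y559H'] = ['R59N', 'S464L', 'Y559H']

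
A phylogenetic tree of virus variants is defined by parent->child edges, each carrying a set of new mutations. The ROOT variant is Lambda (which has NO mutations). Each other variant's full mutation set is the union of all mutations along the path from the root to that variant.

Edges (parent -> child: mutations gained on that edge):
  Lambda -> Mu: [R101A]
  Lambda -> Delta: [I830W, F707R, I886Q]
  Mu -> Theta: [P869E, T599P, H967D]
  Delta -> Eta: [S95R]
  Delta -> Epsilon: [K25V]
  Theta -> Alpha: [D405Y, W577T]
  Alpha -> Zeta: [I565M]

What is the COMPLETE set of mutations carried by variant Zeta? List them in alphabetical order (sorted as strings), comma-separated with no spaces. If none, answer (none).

Answer: D405Y,H967D,I565M,P869E,R101A,T599P,W577T

Derivation:
At Lambda: gained [] -> total []
At Mu: gained ['R101A'] -> total ['R101A']
At Theta: gained ['P869E', 'T599P', 'H967D'] -> total ['H967D', 'P869E', 'R101A', 'T599P']
At Alpha: gained ['D405Y', 'W577T'] -> total ['D405Y', 'H967D', 'P869E', 'R101A', 'T599P', 'W577T']
At Zeta: gained ['I565M'] -> total ['D405Y', 'H967D', 'I565M', 'P869E', 'R101A', 'T599P', 'W577T']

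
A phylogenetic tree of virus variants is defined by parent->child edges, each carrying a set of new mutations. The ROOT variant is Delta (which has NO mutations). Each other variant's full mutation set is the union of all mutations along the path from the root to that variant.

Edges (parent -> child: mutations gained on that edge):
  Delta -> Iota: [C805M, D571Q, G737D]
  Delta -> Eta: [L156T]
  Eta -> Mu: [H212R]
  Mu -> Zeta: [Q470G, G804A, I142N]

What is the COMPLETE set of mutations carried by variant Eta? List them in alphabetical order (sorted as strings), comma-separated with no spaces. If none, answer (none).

At Delta: gained [] -> total []
At Eta: gained ['L156T'] -> total ['L156T']

Answer: L156T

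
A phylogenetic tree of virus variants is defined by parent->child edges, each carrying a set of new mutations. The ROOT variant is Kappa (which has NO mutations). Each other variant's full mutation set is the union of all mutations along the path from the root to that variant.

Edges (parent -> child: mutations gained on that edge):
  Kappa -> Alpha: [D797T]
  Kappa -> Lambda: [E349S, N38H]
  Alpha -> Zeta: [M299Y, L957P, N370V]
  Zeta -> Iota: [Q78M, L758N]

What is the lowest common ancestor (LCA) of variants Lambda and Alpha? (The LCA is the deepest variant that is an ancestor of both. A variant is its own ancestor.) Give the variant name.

Answer: Kappa

Derivation:
Path from root to Lambda: Kappa -> Lambda
  ancestors of Lambda: {Kappa, Lambda}
Path from root to Alpha: Kappa -> Alpha
  ancestors of Alpha: {Kappa, Alpha}
Common ancestors: {Kappa}
Walk up from Alpha: Alpha (not in ancestors of Lambda), Kappa (in ancestors of Lambda)
Deepest common ancestor (LCA) = Kappa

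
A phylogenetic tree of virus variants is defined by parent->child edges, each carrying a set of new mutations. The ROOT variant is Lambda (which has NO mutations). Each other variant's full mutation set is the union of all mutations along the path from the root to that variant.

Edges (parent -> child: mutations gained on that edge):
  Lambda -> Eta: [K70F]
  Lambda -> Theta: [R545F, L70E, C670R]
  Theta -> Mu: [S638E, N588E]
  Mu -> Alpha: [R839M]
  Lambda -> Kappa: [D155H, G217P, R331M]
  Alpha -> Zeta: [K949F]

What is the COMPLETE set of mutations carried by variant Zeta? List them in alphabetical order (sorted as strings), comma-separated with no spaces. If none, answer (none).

At Lambda: gained [] -> total []
At Theta: gained ['R545F', 'L70E', 'C670R'] -> total ['C670R', 'L70E', 'R545F']
At Mu: gained ['S638E', 'N588E'] -> total ['C670R', 'L70E', 'N588E', 'R545F', 'S638E']
At Alpha: gained ['R839M'] -> total ['C670R', 'L70E', 'N588E', 'R545F', 'R839M', 'S638E']
At Zeta: gained ['K949F'] -> total ['C670R', 'K949F', 'L70E', 'N588E', 'R545F', 'R839M', 'S638E']

Answer: C670R,K949F,L70E,N588E,R545F,R839M,S638E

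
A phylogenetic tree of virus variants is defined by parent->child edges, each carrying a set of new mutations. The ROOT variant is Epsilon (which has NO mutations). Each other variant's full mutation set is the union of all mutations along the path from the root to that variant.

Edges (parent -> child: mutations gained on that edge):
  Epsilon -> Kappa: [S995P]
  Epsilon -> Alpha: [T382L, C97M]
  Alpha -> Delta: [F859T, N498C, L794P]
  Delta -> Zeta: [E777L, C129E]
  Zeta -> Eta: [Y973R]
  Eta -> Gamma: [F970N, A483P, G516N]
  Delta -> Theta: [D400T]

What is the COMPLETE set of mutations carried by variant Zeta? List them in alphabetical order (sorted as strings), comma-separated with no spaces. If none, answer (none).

At Epsilon: gained [] -> total []
At Alpha: gained ['T382L', 'C97M'] -> total ['C97M', 'T382L']
At Delta: gained ['F859T', 'N498C', 'L794P'] -> total ['C97M', 'F859T', 'L794P', 'N498C', 'T382L']
At Zeta: gained ['E777L', 'C129E'] -> total ['C129E', 'C97M', 'E777L', 'F859T', 'L794P', 'N498C', 'T382L']

Answer: C129E,C97M,E777L,F859T,L794P,N498C,T382L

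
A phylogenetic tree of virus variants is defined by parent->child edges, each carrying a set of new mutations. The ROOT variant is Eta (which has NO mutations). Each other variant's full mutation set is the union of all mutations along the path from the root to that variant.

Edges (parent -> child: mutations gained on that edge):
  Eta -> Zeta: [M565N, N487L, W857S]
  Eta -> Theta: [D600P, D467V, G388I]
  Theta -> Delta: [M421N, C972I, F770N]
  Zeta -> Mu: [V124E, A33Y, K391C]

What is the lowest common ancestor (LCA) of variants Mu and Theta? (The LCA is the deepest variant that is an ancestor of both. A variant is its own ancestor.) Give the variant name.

Answer: Eta

Derivation:
Path from root to Mu: Eta -> Zeta -> Mu
  ancestors of Mu: {Eta, Zeta, Mu}
Path from root to Theta: Eta -> Theta
  ancestors of Theta: {Eta, Theta}
Common ancestors: {Eta}
Walk up from Theta: Theta (not in ancestors of Mu), Eta (in ancestors of Mu)
Deepest common ancestor (LCA) = Eta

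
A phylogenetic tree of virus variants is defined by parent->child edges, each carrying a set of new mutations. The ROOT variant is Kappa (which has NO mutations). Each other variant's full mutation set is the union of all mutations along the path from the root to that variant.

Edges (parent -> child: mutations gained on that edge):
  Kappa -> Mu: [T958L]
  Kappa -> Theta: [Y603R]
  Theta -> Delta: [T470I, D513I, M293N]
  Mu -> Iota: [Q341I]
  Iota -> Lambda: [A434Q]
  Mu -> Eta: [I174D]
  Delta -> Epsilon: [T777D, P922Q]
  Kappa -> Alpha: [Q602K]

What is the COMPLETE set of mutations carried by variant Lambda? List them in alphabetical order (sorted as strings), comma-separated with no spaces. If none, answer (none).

Answer: A434Q,Q341I,T958L

Derivation:
At Kappa: gained [] -> total []
At Mu: gained ['T958L'] -> total ['T958L']
At Iota: gained ['Q341I'] -> total ['Q341I', 'T958L']
At Lambda: gained ['A434Q'] -> total ['A434Q', 'Q341I', 'T958L']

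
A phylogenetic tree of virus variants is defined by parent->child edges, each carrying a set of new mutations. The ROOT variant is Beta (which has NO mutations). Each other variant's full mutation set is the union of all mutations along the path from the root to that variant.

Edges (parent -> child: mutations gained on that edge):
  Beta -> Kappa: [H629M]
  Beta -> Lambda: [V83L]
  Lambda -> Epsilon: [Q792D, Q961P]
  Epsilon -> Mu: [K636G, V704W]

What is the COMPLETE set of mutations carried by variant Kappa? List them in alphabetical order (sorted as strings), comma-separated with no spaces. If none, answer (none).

Answer: H629M

Derivation:
At Beta: gained [] -> total []
At Kappa: gained ['H629M'] -> total ['H629M']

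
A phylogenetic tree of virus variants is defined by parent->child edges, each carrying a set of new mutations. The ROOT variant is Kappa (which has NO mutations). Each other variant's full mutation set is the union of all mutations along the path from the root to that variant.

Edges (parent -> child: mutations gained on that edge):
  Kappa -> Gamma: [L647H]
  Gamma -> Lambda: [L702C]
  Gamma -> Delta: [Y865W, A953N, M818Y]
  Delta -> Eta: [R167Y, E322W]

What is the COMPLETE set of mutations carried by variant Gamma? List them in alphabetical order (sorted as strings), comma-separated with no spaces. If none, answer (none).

At Kappa: gained [] -> total []
At Gamma: gained ['L647H'] -> total ['L647H']

Answer: L647H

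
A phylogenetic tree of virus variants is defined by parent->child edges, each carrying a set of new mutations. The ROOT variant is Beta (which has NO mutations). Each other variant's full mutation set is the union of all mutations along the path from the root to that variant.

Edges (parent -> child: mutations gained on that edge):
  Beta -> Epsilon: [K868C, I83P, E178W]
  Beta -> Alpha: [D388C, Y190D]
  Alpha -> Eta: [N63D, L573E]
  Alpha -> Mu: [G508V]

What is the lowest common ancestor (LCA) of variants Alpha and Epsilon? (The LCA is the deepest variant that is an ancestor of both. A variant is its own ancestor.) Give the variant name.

Path from root to Alpha: Beta -> Alpha
  ancestors of Alpha: {Beta, Alpha}
Path from root to Epsilon: Beta -> Epsilon
  ancestors of Epsilon: {Beta, Epsilon}
Common ancestors: {Beta}
Walk up from Epsilon: Epsilon (not in ancestors of Alpha), Beta (in ancestors of Alpha)
Deepest common ancestor (LCA) = Beta

Answer: Beta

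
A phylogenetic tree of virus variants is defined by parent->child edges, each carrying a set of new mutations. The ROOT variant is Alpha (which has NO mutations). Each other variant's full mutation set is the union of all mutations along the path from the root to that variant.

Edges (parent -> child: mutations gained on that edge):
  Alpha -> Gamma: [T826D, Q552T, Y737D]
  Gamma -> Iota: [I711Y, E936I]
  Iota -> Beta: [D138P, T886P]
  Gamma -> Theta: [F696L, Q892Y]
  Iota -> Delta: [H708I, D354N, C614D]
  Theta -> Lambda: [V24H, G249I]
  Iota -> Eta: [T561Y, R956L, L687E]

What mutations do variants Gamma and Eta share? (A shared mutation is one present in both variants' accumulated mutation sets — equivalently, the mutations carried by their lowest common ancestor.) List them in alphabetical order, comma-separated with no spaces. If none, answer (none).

Answer: Q552T,T826D,Y737D

Derivation:
Accumulating mutations along path to Gamma:
  At Alpha: gained [] -> total []
  At Gamma: gained ['T826D', 'Q552T', 'Y737D'] -> total ['Q552T', 'T826D', 'Y737D']
Mutations(Gamma) = ['Q552T', 'T826D', 'Y737D']
Accumulating mutations along path to Eta:
  At Alpha: gained [] -> total []
  At Gamma: gained ['T826D', 'Q552T', 'Y737D'] -> total ['Q552T', 'T826D', 'Y737D']
  At Iota: gained ['I711Y', 'E936I'] -> total ['E936I', 'I711Y', 'Q552T', 'T826D', 'Y737D']
  At Eta: gained ['T561Y', 'R956L', 'L687E'] -> total ['E936I', 'I711Y', 'L687E', 'Q552T', 'R956L', 'T561Y', 'T826D', 'Y737D']
Mutations(Eta) = ['E936I', 'I711Y', 'L687E', 'Q552T', 'R956L', 'T561Y', 'T826D', 'Y737D']
Intersection: ['Q552T', 'T826D', 'Y737D'] ∩ ['E936I', 'I711Y', 'L687E', 'Q552T', 'R956L', 'T561Y', 'T826D', 'Y737D'] = ['Q552T', 'T826D', 'Y737D']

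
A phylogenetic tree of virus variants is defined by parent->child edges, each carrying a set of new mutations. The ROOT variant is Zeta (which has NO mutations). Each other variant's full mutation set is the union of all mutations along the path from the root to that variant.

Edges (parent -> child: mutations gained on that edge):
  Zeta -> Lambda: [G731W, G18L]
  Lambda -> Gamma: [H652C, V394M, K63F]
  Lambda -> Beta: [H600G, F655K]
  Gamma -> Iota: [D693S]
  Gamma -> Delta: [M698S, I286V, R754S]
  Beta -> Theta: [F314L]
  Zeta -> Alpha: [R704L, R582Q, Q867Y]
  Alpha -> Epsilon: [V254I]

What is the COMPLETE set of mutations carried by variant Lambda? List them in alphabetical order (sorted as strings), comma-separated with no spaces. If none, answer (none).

At Zeta: gained [] -> total []
At Lambda: gained ['G731W', 'G18L'] -> total ['G18L', 'G731W']

Answer: G18L,G731W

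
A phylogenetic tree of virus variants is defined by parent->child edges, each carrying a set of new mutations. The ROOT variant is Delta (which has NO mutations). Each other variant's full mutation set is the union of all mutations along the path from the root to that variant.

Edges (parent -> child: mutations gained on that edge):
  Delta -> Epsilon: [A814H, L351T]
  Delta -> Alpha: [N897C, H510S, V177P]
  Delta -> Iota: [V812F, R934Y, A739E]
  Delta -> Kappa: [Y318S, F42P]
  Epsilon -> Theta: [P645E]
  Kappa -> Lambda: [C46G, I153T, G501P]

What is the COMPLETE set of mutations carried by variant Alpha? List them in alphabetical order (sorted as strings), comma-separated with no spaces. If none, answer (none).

Answer: H510S,N897C,V177P

Derivation:
At Delta: gained [] -> total []
At Alpha: gained ['N897C', 'H510S', 'V177P'] -> total ['H510S', 'N897C', 'V177P']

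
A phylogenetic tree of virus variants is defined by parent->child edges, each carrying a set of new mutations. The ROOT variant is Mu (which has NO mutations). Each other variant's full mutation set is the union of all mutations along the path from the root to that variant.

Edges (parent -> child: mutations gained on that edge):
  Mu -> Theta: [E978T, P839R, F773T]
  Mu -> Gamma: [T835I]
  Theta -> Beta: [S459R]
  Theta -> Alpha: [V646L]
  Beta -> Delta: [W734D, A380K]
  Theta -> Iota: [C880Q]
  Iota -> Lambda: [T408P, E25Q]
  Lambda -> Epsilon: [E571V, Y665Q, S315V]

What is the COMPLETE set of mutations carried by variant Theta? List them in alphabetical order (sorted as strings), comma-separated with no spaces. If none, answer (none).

At Mu: gained [] -> total []
At Theta: gained ['E978T', 'P839R', 'F773T'] -> total ['E978T', 'F773T', 'P839R']

Answer: E978T,F773T,P839R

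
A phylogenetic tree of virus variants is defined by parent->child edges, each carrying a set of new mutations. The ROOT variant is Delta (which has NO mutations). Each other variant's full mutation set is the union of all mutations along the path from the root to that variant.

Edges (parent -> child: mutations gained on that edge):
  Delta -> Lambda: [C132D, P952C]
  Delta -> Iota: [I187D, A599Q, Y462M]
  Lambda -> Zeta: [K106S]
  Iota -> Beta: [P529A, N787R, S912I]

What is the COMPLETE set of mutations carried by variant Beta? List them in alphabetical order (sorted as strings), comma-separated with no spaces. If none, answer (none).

Answer: A599Q,I187D,N787R,P529A,S912I,Y462M

Derivation:
At Delta: gained [] -> total []
At Iota: gained ['I187D', 'A599Q', 'Y462M'] -> total ['A599Q', 'I187D', 'Y462M']
At Beta: gained ['P529A', 'N787R', 'S912I'] -> total ['A599Q', 'I187D', 'N787R', 'P529A', 'S912I', 'Y462M']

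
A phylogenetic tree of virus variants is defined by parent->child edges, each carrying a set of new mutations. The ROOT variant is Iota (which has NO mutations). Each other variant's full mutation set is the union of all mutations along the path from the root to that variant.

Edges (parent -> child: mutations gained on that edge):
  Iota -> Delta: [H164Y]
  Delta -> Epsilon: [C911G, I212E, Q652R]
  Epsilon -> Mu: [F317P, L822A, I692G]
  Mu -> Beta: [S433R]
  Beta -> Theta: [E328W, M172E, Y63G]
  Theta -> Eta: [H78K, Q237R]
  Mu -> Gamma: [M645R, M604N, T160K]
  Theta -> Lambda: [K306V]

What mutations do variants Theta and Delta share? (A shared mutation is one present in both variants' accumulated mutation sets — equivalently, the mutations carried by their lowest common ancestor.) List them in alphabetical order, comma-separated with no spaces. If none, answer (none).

Accumulating mutations along path to Theta:
  At Iota: gained [] -> total []
  At Delta: gained ['H164Y'] -> total ['H164Y']
  At Epsilon: gained ['C911G', 'I212E', 'Q652R'] -> total ['C911G', 'H164Y', 'I212E', 'Q652R']
  At Mu: gained ['F317P', 'L822A', 'I692G'] -> total ['C911G', 'F317P', 'H164Y', 'I212E', 'I692G', 'L822A', 'Q652R']
  At Beta: gained ['S433R'] -> total ['C911G', 'F317P', 'H164Y', 'I212E', 'I692G', 'L822A', 'Q652R', 'S433R']
  At Theta: gained ['E328W', 'M172E', 'Y63G'] -> total ['C911G', 'E328W', 'F317P', 'H164Y', 'I212E', 'I692G', 'L822A', 'M172E', 'Q652R', 'S433R', 'Y63G']
Mutations(Theta) = ['C911G', 'E328W', 'F317P', 'H164Y', 'I212E', 'I692G', 'L822A', 'M172E', 'Q652R', 'S433R', 'Y63G']
Accumulating mutations along path to Delta:
  At Iota: gained [] -> total []
  At Delta: gained ['H164Y'] -> total ['H164Y']
Mutations(Delta) = ['H164Y']
Intersection: ['C911G', 'E328W', 'F317P', 'H164Y', 'I212E', 'I692G', 'L822A', 'M172E', 'Q652R', 'S433R', 'Y63G'] ∩ ['H164Y'] = ['H164Y']

Answer: H164Y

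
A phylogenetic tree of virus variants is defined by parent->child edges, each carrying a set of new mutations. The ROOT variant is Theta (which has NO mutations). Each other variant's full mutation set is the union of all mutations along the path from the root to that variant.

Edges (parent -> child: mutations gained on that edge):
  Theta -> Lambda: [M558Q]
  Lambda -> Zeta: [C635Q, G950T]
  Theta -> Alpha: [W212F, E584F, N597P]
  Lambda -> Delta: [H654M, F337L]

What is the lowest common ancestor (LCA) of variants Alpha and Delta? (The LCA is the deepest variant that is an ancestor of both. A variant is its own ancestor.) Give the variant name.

Answer: Theta

Derivation:
Path from root to Alpha: Theta -> Alpha
  ancestors of Alpha: {Theta, Alpha}
Path from root to Delta: Theta -> Lambda -> Delta
  ancestors of Delta: {Theta, Lambda, Delta}
Common ancestors: {Theta}
Walk up from Delta: Delta (not in ancestors of Alpha), Lambda (not in ancestors of Alpha), Theta (in ancestors of Alpha)
Deepest common ancestor (LCA) = Theta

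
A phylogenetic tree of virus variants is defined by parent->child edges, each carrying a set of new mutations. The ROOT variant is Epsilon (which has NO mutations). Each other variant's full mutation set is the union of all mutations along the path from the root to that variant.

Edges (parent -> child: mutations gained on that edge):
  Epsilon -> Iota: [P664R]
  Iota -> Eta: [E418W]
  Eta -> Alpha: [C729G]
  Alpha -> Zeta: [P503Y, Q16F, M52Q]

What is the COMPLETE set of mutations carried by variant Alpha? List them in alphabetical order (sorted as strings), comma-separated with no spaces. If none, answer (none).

At Epsilon: gained [] -> total []
At Iota: gained ['P664R'] -> total ['P664R']
At Eta: gained ['E418W'] -> total ['E418W', 'P664R']
At Alpha: gained ['C729G'] -> total ['C729G', 'E418W', 'P664R']

Answer: C729G,E418W,P664R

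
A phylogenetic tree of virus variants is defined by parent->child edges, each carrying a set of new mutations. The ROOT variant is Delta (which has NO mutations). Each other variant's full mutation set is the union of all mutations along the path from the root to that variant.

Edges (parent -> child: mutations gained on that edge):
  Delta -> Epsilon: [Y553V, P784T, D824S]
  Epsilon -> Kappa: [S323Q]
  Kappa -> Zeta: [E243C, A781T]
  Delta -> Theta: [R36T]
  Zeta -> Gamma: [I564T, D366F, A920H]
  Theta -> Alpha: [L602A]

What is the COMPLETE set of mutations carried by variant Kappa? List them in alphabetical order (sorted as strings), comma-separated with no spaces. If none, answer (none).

At Delta: gained [] -> total []
At Epsilon: gained ['Y553V', 'P784T', 'D824S'] -> total ['D824S', 'P784T', 'Y553V']
At Kappa: gained ['S323Q'] -> total ['D824S', 'P784T', 'S323Q', 'Y553V']

Answer: D824S,P784T,S323Q,Y553V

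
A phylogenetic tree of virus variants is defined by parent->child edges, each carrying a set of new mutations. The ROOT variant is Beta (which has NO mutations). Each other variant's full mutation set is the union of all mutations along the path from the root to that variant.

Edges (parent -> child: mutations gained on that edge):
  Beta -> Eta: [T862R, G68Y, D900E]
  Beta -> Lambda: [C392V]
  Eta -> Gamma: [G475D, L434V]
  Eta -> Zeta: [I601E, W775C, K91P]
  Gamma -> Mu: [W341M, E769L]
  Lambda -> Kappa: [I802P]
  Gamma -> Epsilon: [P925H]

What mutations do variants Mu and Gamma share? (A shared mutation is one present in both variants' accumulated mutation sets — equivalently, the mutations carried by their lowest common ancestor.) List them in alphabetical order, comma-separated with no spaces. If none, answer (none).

Answer: D900E,G475D,G68Y,L434V,T862R

Derivation:
Accumulating mutations along path to Mu:
  At Beta: gained [] -> total []
  At Eta: gained ['T862R', 'G68Y', 'D900E'] -> total ['D900E', 'G68Y', 'T862R']
  At Gamma: gained ['G475D', 'L434V'] -> total ['D900E', 'G475D', 'G68Y', 'L434V', 'T862R']
  At Mu: gained ['W341M', 'E769L'] -> total ['D900E', 'E769L', 'G475D', 'G68Y', 'L434V', 'T862R', 'W341M']
Mutations(Mu) = ['D900E', 'E769L', 'G475D', 'G68Y', 'L434V', 'T862R', 'W341M']
Accumulating mutations along path to Gamma:
  At Beta: gained [] -> total []
  At Eta: gained ['T862R', 'G68Y', 'D900E'] -> total ['D900E', 'G68Y', 'T862R']
  At Gamma: gained ['G475D', 'L434V'] -> total ['D900E', 'G475D', 'G68Y', 'L434V', 'T862R']
Mutations(Gamma) = ['D900E', 'G475D', 'G68Y', 'L434V', 'T862R']
Intersection: ['D900E', 'E769L', 'G475D', 'G68Y', 'L434V', 'T862R', 'W341M'] ∩ ['D900E', 'G475D', 'G68Y', 'L434V', 'T862R'] = ['D900E', 'G475D', 'G68Y', 'L434V', 'T862R']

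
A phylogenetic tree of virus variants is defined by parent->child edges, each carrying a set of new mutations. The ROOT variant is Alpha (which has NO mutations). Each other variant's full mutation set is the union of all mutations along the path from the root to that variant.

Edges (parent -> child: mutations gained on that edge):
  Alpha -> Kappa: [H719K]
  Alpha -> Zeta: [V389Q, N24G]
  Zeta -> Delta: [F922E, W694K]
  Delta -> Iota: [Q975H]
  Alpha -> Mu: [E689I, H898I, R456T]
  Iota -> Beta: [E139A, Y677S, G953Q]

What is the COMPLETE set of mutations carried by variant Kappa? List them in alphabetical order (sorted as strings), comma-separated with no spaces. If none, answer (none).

Answer: H719K

Derivation:
At Alpha: gained [] -> total []
At Kappa: gained ['H719K'] -> total ['H719K']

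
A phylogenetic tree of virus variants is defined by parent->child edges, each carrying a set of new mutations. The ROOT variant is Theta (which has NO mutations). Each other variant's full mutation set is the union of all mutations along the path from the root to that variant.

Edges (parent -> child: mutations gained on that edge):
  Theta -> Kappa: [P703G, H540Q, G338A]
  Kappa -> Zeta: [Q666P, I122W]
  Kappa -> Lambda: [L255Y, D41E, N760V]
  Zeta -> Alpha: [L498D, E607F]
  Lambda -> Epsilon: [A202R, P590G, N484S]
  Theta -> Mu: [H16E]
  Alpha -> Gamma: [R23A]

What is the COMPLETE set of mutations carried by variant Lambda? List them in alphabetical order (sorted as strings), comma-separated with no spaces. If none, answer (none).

Answer: D41E,G338A,H540Q,L255Y,N760V,P703G

Derivation:
At Theta: gained [] -> total []
At Kappa: gained ['P703G', 'H540Q', 'G338A'] -> total ['G338A', 'H540Q', 'P703G']
At Lambda: gained ['L255Y', 'D41E', 'N760V'] -> total ['D41E', 'G338A', 'H540Q', 'L255Y', 'N760V', 'P703G']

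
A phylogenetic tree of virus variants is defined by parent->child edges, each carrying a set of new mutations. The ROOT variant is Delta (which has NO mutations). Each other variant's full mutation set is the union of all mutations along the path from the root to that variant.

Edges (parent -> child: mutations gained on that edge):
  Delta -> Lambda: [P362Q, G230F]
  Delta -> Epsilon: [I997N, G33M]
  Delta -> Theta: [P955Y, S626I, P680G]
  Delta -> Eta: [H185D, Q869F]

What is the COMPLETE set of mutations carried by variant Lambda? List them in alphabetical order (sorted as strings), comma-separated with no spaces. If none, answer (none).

At Delta: gained [] -> total []
At Lambda: gained ['P362Q', 'G230F'] -> total ['G230F', 'P362Q']

Answer: G230F,P362Q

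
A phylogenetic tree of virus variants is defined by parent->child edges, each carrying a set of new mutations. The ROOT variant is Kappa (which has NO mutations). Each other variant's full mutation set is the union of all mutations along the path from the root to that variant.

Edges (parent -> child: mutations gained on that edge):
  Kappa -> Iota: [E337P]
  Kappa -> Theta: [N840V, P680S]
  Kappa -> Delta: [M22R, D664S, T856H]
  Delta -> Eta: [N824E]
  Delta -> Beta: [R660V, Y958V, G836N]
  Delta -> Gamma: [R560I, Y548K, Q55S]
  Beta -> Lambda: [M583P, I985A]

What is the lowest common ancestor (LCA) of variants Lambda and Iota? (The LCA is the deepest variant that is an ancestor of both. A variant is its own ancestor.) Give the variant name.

Path from root to Lambda: Kappa -> Delta -> Beta -> Lambda
  ancestors of Lambda: {Kappa, Delta, Beta, Lambda}
Path from root to Iota: Kappa -> Iota
  ancestors of Iota: {Kappa, Iota}
Common ancestors: {Kappa}
Walk up from Iota: Iota (not in ancestors of Lambda), Kappa (in ancestors of Lambda)
Deepest common ancestor (LCA) = Kappa

Answer: Kappa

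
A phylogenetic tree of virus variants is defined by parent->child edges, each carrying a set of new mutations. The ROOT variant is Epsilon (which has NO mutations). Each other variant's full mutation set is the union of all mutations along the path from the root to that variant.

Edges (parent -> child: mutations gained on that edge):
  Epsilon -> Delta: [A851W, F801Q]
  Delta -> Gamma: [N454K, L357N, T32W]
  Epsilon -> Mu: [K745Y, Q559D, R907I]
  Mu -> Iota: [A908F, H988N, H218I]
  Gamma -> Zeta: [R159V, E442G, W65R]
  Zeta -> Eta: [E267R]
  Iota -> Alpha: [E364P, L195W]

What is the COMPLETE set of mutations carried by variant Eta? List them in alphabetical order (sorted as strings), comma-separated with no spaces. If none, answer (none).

Answer: A851W,E267R,E442G,F801Q,L357N,N454K,R159V,T32W,W65R

Derivation:
At Epsilon: gained [] -> total []
At Delta: gained ['A851W', 'F801Q'] -> total ['A851W', 'F801Q']
At Gamma: gained ['N454K', 'L357N', 'T32W'] -> total ['A851W', 'F801Q', 'L357N', 'N454K', 'T32W']
At Zeta: gained ['R159V', 'E442G', 'W65R'] -> total ['A851W', 'E442G', 'F801Q', 'L357N', 'N454K', 'R159V', 'T32W', 'W65R']
At Eta: gained ['E267R'] -> total ['A851W', 'E267R', 'E442G', 'F801Q', 'L357N', 'N454K', 'R159V', 'T32W', 'W65R']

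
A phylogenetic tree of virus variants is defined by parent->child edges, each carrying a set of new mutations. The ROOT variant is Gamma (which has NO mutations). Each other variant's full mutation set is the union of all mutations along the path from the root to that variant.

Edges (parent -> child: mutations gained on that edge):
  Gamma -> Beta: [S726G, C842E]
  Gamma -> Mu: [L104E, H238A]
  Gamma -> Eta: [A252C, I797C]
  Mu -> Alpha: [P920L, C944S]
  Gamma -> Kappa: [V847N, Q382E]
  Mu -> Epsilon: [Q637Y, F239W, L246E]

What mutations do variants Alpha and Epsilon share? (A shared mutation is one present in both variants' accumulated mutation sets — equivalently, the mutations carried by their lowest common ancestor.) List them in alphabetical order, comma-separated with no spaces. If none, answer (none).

Answer: H238A,L104E

Derivation:
Accumulating mutations along path to Alpha:
  At Gamma: gained [] -> total []
  At Mu: gained ['L104E', 'H238A'] -> total ['H238A', 'L104E']
  At Alpha: gained ['P920L', 'C944S'] -> total ['C944S', 'H238A', 'L104E', 'P920L']
Mutations(Alpha) = ['C944S', 'H238A', 'L104E', 'P920L']
Accumulating mutations along path to Epsilon:
  At Gamma: gained [] -> total []
  At Mu: gained ['L104E', 'H238A'] -> total ['H238A', 'L104E']
  At Epsilon: gained ['Q637Y', 'F239W', 'L246E'] -> total ['F239W', 'H238A', 'L104E', 'L246E', 'Q637Y']
Mutations(Epsilon) = ['F239W', 'H238A', 'L104E', 'L246E', 'Q637Y']
Intersection: ['C944S', 'H238A', 'L104E', 'P920L'] ∩ ['F239W', 'H238A', 'L104E', 'L246E', 'Q637Y'] = ['H238A', 'L104E']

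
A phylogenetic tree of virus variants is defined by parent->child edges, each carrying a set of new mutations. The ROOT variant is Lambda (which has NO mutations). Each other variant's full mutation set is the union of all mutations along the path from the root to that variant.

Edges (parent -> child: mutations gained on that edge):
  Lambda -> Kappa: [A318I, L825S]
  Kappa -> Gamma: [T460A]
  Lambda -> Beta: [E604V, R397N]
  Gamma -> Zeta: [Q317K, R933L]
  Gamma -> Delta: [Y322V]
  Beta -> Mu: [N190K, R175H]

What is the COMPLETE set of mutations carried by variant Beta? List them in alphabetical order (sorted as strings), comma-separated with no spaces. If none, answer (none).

Answer: E604V,R397N

Derivation:
At Lambda: gained [] -> total []
At Beta: gained ['E604V', 'R397N'] -> total ['E604V', 'R397N']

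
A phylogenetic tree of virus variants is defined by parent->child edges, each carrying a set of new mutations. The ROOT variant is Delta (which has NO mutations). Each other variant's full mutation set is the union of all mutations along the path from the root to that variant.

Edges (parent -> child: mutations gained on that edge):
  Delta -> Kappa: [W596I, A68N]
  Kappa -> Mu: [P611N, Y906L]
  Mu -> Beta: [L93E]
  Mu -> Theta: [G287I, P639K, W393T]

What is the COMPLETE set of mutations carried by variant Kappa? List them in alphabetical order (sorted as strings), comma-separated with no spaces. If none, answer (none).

At Delta: gained [] -> total []
At Kappa: gained ['W596I', 'A68N'] -> total ['A68N', 'W596I']

Answer: A68N,W596I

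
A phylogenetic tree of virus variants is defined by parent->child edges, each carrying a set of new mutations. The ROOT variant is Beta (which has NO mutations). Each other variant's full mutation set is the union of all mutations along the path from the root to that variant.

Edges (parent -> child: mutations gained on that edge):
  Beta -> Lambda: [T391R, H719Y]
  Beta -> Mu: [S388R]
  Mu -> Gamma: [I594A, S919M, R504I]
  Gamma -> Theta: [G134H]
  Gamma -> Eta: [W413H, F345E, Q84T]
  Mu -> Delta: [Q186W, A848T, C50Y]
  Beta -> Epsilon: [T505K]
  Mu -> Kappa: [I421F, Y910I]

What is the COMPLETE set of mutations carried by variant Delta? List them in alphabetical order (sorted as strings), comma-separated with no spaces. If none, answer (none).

At Beta: gained [] -> total []
At Mu: gained ['S388R'] -> total ['S388R']
At Delta: gained ['Q186W', 'A848T', 'C50Y'] -> total ['A848T', 'C50Y', 'Q186W', 'S388R']

Answer: A848T,C50Y,Q186W,S388R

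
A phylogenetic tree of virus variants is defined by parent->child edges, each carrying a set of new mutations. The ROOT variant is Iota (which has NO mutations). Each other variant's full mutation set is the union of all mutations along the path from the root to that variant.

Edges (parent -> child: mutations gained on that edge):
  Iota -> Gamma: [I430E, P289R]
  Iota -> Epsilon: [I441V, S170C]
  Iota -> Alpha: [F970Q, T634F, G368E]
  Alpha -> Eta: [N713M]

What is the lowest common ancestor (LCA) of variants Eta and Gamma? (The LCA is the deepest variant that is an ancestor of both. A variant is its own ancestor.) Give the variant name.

Path from root to Eta: Iota -> Alpha -> Eta
  ancestors of Eta: {Iota, Alpha, Eta}
Path from root to Gamma: Iota -> Gamma
  ancestors of Gamma: {Iota, Gamma}
Common ancestors: {Iota}
Walk up from Gamma: Gamma (not in ancestors of Eta), Iota (in ancestors of Eta)
Deepest common ancestor (LCA) = Iota

Answer: Iota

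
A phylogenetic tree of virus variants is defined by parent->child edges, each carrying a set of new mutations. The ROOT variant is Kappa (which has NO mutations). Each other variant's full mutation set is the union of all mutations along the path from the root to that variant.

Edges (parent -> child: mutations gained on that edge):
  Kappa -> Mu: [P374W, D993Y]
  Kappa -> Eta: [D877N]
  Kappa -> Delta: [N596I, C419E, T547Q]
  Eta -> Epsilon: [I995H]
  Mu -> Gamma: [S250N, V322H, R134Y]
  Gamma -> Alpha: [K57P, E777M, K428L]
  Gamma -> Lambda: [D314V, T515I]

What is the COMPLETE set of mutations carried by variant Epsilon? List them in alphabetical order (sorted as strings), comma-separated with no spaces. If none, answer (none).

At Kappa: gained [] -> total []
At Eta: gained ['D877N'] -> total ['D877N']
At Epsilon: gained ['I995H'] -> total ['D877N', 'I995H']

Answer: D877N,I995H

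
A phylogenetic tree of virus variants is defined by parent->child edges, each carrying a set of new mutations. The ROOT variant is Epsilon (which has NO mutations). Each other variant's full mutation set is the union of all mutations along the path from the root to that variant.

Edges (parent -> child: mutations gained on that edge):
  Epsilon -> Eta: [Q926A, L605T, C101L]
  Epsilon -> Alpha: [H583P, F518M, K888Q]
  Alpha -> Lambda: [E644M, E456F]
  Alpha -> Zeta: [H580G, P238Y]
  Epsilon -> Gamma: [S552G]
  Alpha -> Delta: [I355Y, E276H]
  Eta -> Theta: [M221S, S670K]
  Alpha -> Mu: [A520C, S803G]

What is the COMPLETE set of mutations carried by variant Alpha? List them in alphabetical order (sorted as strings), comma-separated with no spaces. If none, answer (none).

Answer: F518M,H583P,K888Q

Derivation:
At Epsilon: gained [] -> total []
At Alpha: gained ['H583P', 'F518M', 'K888Q'] -> total ['F518M', 'H583P', 'K888Q']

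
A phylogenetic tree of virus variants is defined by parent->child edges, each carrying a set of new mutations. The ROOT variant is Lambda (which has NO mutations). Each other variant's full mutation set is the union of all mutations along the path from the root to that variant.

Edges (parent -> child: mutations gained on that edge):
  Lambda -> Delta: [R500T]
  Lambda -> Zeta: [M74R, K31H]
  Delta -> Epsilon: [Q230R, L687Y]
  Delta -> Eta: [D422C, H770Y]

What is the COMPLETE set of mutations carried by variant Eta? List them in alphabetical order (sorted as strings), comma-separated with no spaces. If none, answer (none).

At Lambda: gained [] -> total []
At Delta: gained ['R500T'] -> total ['R500T']
At Eta: gained ['D422C', 'H770Y'] -> total ['D422C', 'H770Y', 'R500T']

Answer: D422C,H770Y,R500T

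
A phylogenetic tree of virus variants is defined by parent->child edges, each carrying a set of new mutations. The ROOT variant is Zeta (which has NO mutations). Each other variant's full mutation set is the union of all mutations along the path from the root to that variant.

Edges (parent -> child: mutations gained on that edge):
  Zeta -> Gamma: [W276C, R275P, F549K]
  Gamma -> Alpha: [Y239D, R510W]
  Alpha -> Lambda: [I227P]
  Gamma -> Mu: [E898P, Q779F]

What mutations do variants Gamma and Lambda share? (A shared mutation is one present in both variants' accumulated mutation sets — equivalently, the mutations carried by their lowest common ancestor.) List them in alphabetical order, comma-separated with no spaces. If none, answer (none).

Answer: F549K,R275P,W276C

Derivation:
Accumulating mutations along path to Gamma:
  At Zeta: gained [] -> total []
  At Gamma: gained ['W276C', 'R275P', 'F549K'] -> total ['F549K', 'R275P', 'W276C']
Mutations(Gamma) = ['F549K', 'R275P', 'W276C']
Accumulating mutations along path to Lambda:
  At Zeta: gained [] -> total []
  At Gamma: gained ['W276C', 'R275P', 'F549K'] -> total ['F549K', 'R275P', 'W276C']
  At Alpha: gained ['Y239D', 'R510W'] -> total ['F549K', 'R275P', 'R510W', 'W276C', 'Y239D']
  At Lambda: gained ['I227P'] -> total ['F549K', 'I227P', 'R275P', 'R510W', 'W276C', 'Y239D']
Mutations(Lambda) = ['F549K', 'I227P', 'R275P', 'R510W', 'W276C', 'Y239D']
Intersection: ['F549K', 'R275P', 'W276C'] ∩ ['F549K', 'I227P', 'R275P', 'R510W', 'W276C', 'Y239D'] = ['F549K', 'R275P', 'W276C']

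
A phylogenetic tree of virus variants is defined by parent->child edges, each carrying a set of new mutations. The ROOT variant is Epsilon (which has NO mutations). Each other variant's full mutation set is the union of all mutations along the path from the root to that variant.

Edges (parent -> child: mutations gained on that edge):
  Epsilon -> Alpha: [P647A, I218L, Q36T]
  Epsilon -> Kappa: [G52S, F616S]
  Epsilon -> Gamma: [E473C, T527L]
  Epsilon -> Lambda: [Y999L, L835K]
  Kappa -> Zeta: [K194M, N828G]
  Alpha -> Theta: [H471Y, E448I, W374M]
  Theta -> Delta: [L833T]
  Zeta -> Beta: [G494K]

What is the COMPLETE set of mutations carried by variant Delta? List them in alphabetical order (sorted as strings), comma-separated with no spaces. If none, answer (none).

Answer: E448I,H471Y,I218L,L833T,P647A,Q36T,W374M

Derivation:
At Epsilon: gained [] -> total []
At Alpha: gained ['P647A', 'I218L', 'Q36T'] -> total ['I218L', 'P647A', 'Q36T']
At Theta: gained ['H471Y', 'E448I', 'W374M'] -> total ['E448I', 'H471Y', 'I218L', 'P647A', 'Q36T', 'W374M']
At Delta: gained ['L833T'] -> total ['E448I', 'H471Y', 'I218L', 'L833T', 'P647A', 'Q36T', 'W374M']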